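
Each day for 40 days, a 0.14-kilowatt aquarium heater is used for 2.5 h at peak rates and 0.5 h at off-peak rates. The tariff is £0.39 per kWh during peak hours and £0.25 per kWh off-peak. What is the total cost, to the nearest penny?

£6.16

Peak energy = 0.14 kW × 2.5 h × 40 = 14 kWh
Off-peak energy = 0.14 kW × 0.5 h × 40 = 2.8 kWh
Cost = 14 × £0.39 + 2.8 × £0.25 = £5.46 + £0.7 = £6.16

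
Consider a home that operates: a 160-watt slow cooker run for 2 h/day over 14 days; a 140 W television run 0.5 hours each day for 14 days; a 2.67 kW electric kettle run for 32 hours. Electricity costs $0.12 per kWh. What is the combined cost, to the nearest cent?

$10.91

slow cooker: Runtime = 2 h/day × 14 days = 28 h
slow cooker: 0.16 kW × 28 h = 4.48 kWh
television: Runtime = 0.5 h/day × 14 days = 7 h
television: 0.14 kW × 7 h = 0.98 kWh
electric kettle: 2.67 kW × 32 h = 85.44 kWh
Total energy = 90.9 kWh
Cost = 90.9 × $0.12 = $10.91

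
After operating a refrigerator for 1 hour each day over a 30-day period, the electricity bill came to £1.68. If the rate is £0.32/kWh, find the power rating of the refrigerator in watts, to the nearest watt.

175 W

Energy = £1.68 ÷ £0.32/kWh = 5.25 kWh
Runtime = 1 h/day × 30 days = 30 h
Power = 5.25 kWh ÷ 30 h = 0.175 kW = 175 W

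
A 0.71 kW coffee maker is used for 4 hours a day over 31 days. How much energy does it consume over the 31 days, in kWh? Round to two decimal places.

88.04 kWh

Runtime = 4 h/day × 31 days = 124 h
Energy = 0.71 kW × 124 h = 88.04 kWh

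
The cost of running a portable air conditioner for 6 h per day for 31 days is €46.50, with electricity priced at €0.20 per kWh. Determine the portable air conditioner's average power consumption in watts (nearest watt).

Energy = €46.50 ÷ €0.20/kWh = 232.5 kWh
Runtime = 6 h/day × 31 days = 186 h
Power = 232.5 kWh ÷ 186 h = 1.25 kW = 1250 W

1250 W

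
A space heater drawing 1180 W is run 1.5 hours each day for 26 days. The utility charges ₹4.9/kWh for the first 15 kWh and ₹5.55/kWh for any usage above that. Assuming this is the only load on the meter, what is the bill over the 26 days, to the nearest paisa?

₹245.66

Runtime = 1.5 h/day × 26 days = 39 h
Energy = 1.18 kW × 39 h = 46.02 kWh
Tier 1 (0–15 kWh): 15 × ₹4.9 = ₹73.5
Above 15 kWh: 31.02 × ₹5.55 = ₹172.161
Bill = ₹245.66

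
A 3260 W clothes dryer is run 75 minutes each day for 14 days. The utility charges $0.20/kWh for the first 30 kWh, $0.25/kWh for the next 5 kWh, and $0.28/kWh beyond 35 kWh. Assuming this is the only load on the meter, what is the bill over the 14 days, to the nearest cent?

Runtime = 75 min × 14 = 1050 min = 17.5 h
Energy = 3.26 kW × 17.5 h = 57.05 kWh
Tier 1 (0–30 kWh): 30 × $0.20 = $6
Tier 2 (30–35 kWh): 5 × $0.25 = $1.25
Above 35 kWh: 22.05 × $0.28 = $6.174
Bill = $13.42

$13.42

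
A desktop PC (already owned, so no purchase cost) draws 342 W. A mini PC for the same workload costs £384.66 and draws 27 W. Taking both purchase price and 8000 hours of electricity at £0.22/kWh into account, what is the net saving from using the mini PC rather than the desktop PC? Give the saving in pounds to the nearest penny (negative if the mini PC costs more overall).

desktop PC: £0.00 + (342/1000) kW × 8000 h × £0.22 = £0.00 + £601.92 = £601.92
mini PC: £384.66 + (27/1000) kW × 8000 h × £0.22 = £384.66 + £47.52 = £432.18
Saving = £601.92 − £432.18 = £169.74

£169.74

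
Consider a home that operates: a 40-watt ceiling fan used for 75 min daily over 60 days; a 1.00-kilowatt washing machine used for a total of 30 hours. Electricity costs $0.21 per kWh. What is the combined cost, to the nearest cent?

ceiling fan: Runtime = 75 min × 60 = 4500 min = 75 h
ceiling fan: 0.04 kW × 75 h = 3 kWh
washing machine: 1 kW × 30 h = 30 kWh
Total energy = 33 kWh
Cost = 33 × $0.21 = $6.93

$6.93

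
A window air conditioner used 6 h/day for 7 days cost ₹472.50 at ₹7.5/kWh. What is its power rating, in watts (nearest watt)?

1500 W

Energy = ₹472.50 ÷ ₹7.5/kWh = 63 kWh
Runtime = 6 h/day × 7 days = 42 h
Power = 63 kWh ÷ 42 h = 1.5 kW = 1500 W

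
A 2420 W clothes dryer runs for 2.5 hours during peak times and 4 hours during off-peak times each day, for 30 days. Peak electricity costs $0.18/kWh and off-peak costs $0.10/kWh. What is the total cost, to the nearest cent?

$61.71

Peak energy = 2.42 kW × 2.5 h × 30 = 181.5 kWh
Off-peak energy = 2.42 kW × 4 h × 30 = 290.4 kWh
Cost = 181.5 × $0.18 + 290.4 × $0.10 = $32.67 + $29.04 = $61.71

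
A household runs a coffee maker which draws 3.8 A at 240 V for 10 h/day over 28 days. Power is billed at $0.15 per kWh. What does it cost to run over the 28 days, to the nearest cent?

$38.30

Power = 3.8 A × 240 V = 912 W = 0.912 kW
Runtime = 10 h/day × 28 days = 280 h
Energy = 0.912 kW × 280 h = 255.36 kWh
Cost = 255.36 kWh × $0.15/kWh = $38.30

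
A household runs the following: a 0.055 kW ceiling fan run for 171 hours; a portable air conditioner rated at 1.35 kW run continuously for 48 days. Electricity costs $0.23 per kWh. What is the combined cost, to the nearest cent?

$359.86

ceiling fan: 0.055 kW × 171 h = 9.405 kWh
portable air conditioner: Runtime = 24 h × 48 = 1152 h
portable air conditioner: 1.35 kW × 1152 h = 1555.2 kWh
Total energy = 1564.605 kWh
Cost = 1564.605 × $0.23 = $359.86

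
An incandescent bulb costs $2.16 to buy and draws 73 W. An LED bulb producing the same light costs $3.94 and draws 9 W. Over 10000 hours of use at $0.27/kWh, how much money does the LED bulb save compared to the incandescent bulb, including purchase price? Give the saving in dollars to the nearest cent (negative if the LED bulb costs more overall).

incandescent bulb: $2.16 + (73/1000) kW × 10000 h × $0.27 = $2.16 + $197.1 = $199.26
LED bulb: $3.94 + (9/1000) kW × 10000 h × $0.27 = $3.94 + $24.3 = $28.24
Saving = $199.26 − $28.24 = $171.02

$171.02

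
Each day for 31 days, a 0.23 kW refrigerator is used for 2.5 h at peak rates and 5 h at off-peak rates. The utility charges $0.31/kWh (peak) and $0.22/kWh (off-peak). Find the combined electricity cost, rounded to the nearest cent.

$13.37

Peak energy = 0.23 kW × 2.5 h × 31 = 17.825 kWh
Off-peak energy = 0.23 kW × 5 h × 31 = 35.65 kWh
Cost = 17.825 × $0.31 + 35.65 × $0.22 = $5.52575 + $7.843 = $13.37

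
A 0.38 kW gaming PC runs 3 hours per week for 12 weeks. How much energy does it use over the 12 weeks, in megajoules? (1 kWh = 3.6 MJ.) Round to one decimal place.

49.2 MJ

Runtime = 3 h/week × 12 weeks = 36 h
Energy = 0.38 kW × 36 h = 13.68 kWh
= 13.68 × 3.6 MJ = 49.2 MJ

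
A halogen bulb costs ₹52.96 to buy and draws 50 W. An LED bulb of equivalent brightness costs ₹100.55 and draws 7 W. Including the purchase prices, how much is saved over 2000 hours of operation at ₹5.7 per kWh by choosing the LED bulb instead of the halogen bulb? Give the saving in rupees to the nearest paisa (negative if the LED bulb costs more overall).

halogen bulb: ₹52.96 + (50/1000) kW × 2000 h × ₹5.7 = ₹52.96 + ₹570 = ₹622.96
LED bulb: ₹100.55 + (7/1000) kW × 2000 h × ₹5.7 = ₹100.55 + ₹79.8 = ₹180.35
Saving = ₹622.96 − ₹180.35 = ₹442.61

₹442.61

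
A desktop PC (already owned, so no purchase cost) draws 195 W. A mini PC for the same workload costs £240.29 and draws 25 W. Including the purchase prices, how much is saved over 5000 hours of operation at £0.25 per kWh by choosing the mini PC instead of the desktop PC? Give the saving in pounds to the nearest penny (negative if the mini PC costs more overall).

desktop PC: £0.00 + (195/1000) kW × 5000 h × £0.25 = £0.00 + £243.75 = £243.75
mini PC: £240.29 + (25/1000) kW × 5000 h × £0.25 = £240.29 + £31.25 = £271.54
Saving = £243.75 − £271.54 = −£27.79

-£27.79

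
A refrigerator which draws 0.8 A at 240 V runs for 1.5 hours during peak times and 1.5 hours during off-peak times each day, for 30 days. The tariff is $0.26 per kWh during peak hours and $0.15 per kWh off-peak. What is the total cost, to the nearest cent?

Power = 0.8 A × 240 V = 192 W = 0.192 kW
Peak energy = 0.192 kW × 1.5 h × 30 = 8.64 kWh
Off-peak energy = 0.192 kW × 1.5 h × 30 = 8.64 kWh
Cost = 8.64 × $0.26 + 8.64 × $0.15 = $2.2464 + $1.296 = $3.54

$3.54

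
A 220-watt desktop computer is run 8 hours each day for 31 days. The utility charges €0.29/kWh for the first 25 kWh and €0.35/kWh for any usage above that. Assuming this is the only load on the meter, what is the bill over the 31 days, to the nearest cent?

Runtime = 8 h/day × 31 days = 248 h
Energy = 0.22 kW × 248 h = 54.56 kWh
Tier 1 (0–25 kWh): 25 × €0.29 = €7.25
Above 25 kWh: 29.56 × €0.35 = €10.346
Bill = €17.60

€17.60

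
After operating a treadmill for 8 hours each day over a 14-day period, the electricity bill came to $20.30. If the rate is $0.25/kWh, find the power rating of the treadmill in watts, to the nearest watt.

725 W

Energy = $20.30 ÷ $0.25/kWh = 81.2 kWh
Runtime = 8 h/day × 14 days = 112 h
Power = 81.2 kWh ÷ 112 h = 0.725 kW = 725 W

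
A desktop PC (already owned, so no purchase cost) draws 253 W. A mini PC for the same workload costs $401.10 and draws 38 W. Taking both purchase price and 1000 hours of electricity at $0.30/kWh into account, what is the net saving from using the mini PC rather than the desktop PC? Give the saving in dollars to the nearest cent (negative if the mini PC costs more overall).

-$336.60

desktop PC: $0.00 + (253/1000) kW × 1000 h × $0.30 = $0.00 + $75.9 = $75.9
mini PC: $401.10 + (38/1000) kW × 1000 h × $0.30 = $401.10 + $11.4 = $412.5
Saving = $75.9 − $412.5 = −$336.6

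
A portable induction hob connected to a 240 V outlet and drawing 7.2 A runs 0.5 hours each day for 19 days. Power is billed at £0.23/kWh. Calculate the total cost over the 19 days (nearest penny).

£3.78

Power = 7.2 A × 240 V = 1728 W = 1.728 kW
Runtime = 0.5 h/day × 19 days = 9.5 h
Energy = 1.728 kW × 9.5 h = 16.416 kWh
Cost = 16.416 kWh × £0.23/kWh = £3.78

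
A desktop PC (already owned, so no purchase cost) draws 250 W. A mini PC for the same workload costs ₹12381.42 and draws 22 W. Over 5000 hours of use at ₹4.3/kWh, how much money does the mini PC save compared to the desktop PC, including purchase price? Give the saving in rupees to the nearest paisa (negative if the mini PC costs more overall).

-₹7479.42

desktop PC: ₹0.00 + (250/1000) kW × 5000 h × ₹4.3 = ₹0.00 + ₹5375 = ₹5375
mini PC: ₹12381.42 + (22/1000) kW × 5000 h × ₹4.3 = ₹12381.42 + ₹473 = ₹12854.42
Saving = ₹5375 − ₹12854.42 = −₹7479.42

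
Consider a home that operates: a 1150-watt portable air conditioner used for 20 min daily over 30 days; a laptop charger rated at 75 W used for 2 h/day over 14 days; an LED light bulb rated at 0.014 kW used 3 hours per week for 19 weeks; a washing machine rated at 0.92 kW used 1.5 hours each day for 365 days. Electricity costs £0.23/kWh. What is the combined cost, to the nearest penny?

£119.16

portable air conditioner: Runtime = 20 min × 30 = 600 min = 10 h
portable air conditioner: 1.15 kW × 10 h = 11.5 kWh
laptop charger: Runtime = 2 h/day × 14 days = 28 h
laptop charger: 0.075 kW × 28 h = 2.1 kWh
LED light bulb: Runtime = 3 h/week × 19 weeks = 57 h
LED light bulb: 0.014 kW × 57 h = 0.798 kWh
washing machine: Runtime = 1.5 h/day × 365 days = 547.5 h
washing machine: 0.92 kW × 547.5 h = 503.7 kWh
Total energy = 518.098 kWh
Cost = 518.098 × £0.23 = £119.16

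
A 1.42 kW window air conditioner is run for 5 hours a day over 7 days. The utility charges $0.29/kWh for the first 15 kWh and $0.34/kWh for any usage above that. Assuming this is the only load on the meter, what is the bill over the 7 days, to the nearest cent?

Runtime = 5 h/day × 7 days = 35 h
Energy = 1.42 kW × 35 h = 49.7 kWh
Tier 1 (0–15 kWh): 15 × $0.29 = $4.35
Above 15 kWh: 34.7 × $0.34 = $11.798
Bill = $16.15

$16.15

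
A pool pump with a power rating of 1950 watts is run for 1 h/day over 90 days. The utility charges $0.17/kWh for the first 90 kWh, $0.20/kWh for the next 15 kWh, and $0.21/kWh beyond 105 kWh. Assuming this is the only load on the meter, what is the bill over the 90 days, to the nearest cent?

$33.11

Runtime = 1 h/day × 90 days = 90 h
Energy = 1.95 kW × 90 h = 175.5 kWh
Tier 1 (0–90 kWh): 90 × $0.17 = $15.3
Tier 2 (90–105 kWh): 15 × $0.20 = $3
Above 105 kWh: 70.5 × $0.21 = $14.805
Bill = $33.11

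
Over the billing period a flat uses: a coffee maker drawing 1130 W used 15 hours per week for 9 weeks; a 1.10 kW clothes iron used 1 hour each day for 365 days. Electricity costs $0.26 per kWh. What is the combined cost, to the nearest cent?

$144.05

coffee maker: Runtime = 15 h/week × 9 weeks = 135 h
coffee maker: 1.13 kW × 135 h = 152.55 kWh
clothes iron: Runtime = 1 h/day × 365 days = 365 h
clothes iron: 1.1 kW × 365 h = 401.5 kWh
Total energy = 554.05 kWh
Cost = 554.05 × $0.26 = $144.05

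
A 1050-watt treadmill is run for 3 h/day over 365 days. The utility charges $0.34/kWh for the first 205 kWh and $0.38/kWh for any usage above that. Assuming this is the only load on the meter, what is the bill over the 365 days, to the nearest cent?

$428.71

Runtime = 3 h/day × 365 days = 1095 h
Energy = 1.05 kW × 1095 h = 1149.75 kWh
Tier 1 (0–205 kWh): 205 × $0.34 = $69.7
Above 205 kWh: 944.75 × $0.38 = $359.005
Bill = $428.71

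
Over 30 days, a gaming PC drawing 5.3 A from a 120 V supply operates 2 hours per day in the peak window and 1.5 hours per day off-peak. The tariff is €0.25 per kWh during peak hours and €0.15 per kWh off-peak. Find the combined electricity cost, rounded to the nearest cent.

Power = 5.3 A × 120 V = 636 W = 0.636 kW
Peak energy = 0.636 kW × 2 h × 30 = 38.16 kWh
Off-peak energy = 0.636 kW × 1.5 h × 30 = 28.62 kWh
Cost = 38.16 × €0.25 + 28.62 × €0.15 = €9.54 + €4.293 = €13.83

€13.83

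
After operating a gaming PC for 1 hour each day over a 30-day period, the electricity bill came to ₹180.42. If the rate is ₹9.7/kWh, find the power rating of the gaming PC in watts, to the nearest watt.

620 W

Energy = ₹180.42 ÷ ₹9.7/kWh = 18.6 kWh
Runtime = 1 h/day × 30 days = 30 h
Power = 18.6 kWh ÷ 30 h = 0.62 kW = 620 W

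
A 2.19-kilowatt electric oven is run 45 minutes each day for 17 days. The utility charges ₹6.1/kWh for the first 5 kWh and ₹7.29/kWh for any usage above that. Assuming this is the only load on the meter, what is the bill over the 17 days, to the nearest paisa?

Runtime = 45 min × 17 = 765 min = 12.75 h
Energy = 2.19 kW × 12.75 h = 27.9225 kWh
Tier 1 (0–5 kWh): 5 × ₹6.1 = ₹30.5
Above 5 kWh: 22.9225 × ₹7.29 = ₹167.105025
Bill = ₹197.61

₹197.61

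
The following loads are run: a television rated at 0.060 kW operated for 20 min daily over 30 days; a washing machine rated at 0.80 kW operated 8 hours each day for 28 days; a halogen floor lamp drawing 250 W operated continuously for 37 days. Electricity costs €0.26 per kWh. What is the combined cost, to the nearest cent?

€104.47

television: Runtime = 20 min × 30 = 600 min = 10 h
television: 0.06 kW × 10 h = 0.6 kWh
washing machine: Runtime = 8 h/day × 28 days = 224 h
washing machine: 0.8 kW × 224 h = 179.2 kWh
halogen floor lamp: Runtime = 24 h × 37 = 888 h
halogen floor lamp: 0.25 kW × 888 h = 222 kWh
Total energy = 401.8 kWh
Cost = 401.8 × €0.26 = €104.47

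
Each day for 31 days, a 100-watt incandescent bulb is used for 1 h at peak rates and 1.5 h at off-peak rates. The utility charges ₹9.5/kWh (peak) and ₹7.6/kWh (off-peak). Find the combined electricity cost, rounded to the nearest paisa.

₹64.79

Peak energy = 0.1 kW × 1 h × 31 = 3.1 kWh
Off-peak energy = 0.1 kW × 1.5 h × 31 = 4.65 kWh
Cost = 3.1 × ₹9.5 + 4.65 × ₹7.6 = ₹29.45 + ₹35.34 = ₹64.79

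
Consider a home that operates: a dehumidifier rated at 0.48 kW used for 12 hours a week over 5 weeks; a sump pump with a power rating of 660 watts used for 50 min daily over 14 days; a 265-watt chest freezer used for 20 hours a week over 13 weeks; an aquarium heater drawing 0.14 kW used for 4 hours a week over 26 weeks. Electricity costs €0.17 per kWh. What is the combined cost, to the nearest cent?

€20.39

dehumidifier: Runtime = 12 h/week × 5 weeks = 60 h
dehumidifier: 0.48 kW × 60 h = 28.8 kWh
sump pump: Runtime = 50 min × 14 = 700 min = 11.666666… h
sump pump: 0.66 kW × 11.666666… h = 7.7 kWh
chest freezer: Runtime = 20 h/week × 13 weeks = 260 h
chest freezer: 0.265 kW × 260 h = 68.9 kWh
aquarium heater: Runtime = 4 h/week × 26 weeks = 104 h
aquarium heater: 0.14 kW × 104 h = 14.56 kWh
Total energy = 119.96 kWh
Cost = 119.96 × €0.17 = €20.39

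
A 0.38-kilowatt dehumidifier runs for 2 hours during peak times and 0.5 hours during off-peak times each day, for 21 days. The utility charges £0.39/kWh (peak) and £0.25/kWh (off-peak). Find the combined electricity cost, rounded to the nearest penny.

£7.22

Peak energy = 0.38 kW × 2 h × 21 = 15.96 kWh
Off-peak energy = 0.38 kW × 0.5 h × 21 = 3.99 kWh
Cost = 15.96 × £0.39 + 3.99 × £0.25 = £6.2244 + £0.9975 = £7.22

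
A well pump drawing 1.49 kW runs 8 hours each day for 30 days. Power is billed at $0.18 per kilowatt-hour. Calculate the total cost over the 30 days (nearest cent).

Runtime = 8 h/day × 30 days = 240 h
Energy = 1.49 kW × 240 h = 357.6 kWh
Cost = 357.6 kWh × $0.18/kWh = $64.37

$64.37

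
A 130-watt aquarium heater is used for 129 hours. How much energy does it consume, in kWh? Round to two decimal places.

16.77 kWh

Energy = 0.13 kW × 129 h = 16.77 kWh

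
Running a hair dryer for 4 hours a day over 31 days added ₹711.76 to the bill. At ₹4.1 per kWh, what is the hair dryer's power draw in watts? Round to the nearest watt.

Energy = ₹711.76 ÷ ₹4.1/kWh = 173.6 kWh
Runtime = 4 h/day × 31 days = 124 h
Power = 173.6 kWh ÷ 124 h = 1.4 kW = 1400 W

1400 W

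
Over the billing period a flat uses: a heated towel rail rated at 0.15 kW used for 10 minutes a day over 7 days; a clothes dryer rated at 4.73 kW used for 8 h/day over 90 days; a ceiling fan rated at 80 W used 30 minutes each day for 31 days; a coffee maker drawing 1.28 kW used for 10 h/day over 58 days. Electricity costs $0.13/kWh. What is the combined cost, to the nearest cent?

$539.42

heated towel rail: Runtime = 10 min × 7 = 70 min = 1.166666… h
heated towel rail: 0.15 kW × 1.166666… h = 0.175 kWh
clothes dryer: Runtime = 8 h/day × 90 days = 720 h
clothes dryer: 4.73 kW × 720 h = 3405.6 kWh
ceiling fan: Runtime = 30 min × 31 = 930 min = 15.5 h
ceiling fan: 0.08 kW × 15.5 h = 1.24 kWh
coffee maker: Runtime = 10 h/day × 58 days = 580 h
coffee maker: 1.28 kW × 580 h = 742.4 kWh
Total energy = 4149.415 kWh
Cost = 4149.415 × $0.13 = $539.42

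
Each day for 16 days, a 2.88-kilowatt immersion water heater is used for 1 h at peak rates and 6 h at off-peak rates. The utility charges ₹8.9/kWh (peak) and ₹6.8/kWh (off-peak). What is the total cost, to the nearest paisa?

Peak energy = 2.88 kW × 1 h × 16 = 46.08 kWh
Off-peak energy = 2.88 kW × 6 h × 16 = 276.48 kWh
Cost = 46.08 × ₹8.9 + 276.48 × ₹6.8 = ₹410.112 + ₹1880.064 = ₹2290.18

₹2290.18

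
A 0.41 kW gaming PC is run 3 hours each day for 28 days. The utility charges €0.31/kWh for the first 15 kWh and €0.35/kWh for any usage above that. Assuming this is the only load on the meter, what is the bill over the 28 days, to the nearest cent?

€11.45

Runtime = 3 h/day × 28 days = 84 h
Energy = 0.41 kW × 84 h = 34.44 kWh
Tier 1 (0–15 kWh): 15 × €0.31 = €4.65
Above 15 kWh: 19.44 × €0.35 = €6.804
Bill = €11.45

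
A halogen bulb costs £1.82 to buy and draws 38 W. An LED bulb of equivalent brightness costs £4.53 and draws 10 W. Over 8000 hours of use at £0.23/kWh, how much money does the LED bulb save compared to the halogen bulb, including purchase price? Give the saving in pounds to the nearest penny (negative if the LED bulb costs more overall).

£48.81

halogen bulb: £1.82 + (38/1000) kW × 8000 h × £0.23 = £1.82 + £69.92 = £71.74
LED bulb: £4.53 + (10/1000) kW × 8000 h × £0.23 = £4.53 + £18.4 = £22.93
Saving = £71.74 − £22.93 = £48.81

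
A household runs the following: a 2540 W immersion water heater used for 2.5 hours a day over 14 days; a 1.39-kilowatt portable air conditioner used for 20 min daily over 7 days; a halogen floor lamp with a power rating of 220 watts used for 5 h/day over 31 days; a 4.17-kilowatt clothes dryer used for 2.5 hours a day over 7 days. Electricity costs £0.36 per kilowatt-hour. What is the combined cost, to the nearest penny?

£71.72

immersion water heater: Runtime = 2.5 h/day × 14 days = 35 h
immersion water heater: 2.54 kW × 35 h = 88.9 kWh
portable air conditioner: Runtime = 20 min × 7 = 140 min = 2.333333… h
portable air conditioner: 1.39 kW × 2.333333… h = 3.243333… kWh
halogen floor lamp: Runtime = 5 h/day × 31 days = 155 h
halogen floor lamp: 0.22 kW × 155 h = 34.1 kWh
clothes dryer: Runtime = 2.5 h/day × 7 days = 17.5 h
clothes dryer: 4.17 kW × 17.5 h = 72.975 kWh
Total energy = 199.218333… kWh
Cost = 199.218333… × £0.36 = £71.72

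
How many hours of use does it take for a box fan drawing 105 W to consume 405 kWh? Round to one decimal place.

Hours = 405 kWh ÷ 0.105 kW = 3857.1 h

3857.1 h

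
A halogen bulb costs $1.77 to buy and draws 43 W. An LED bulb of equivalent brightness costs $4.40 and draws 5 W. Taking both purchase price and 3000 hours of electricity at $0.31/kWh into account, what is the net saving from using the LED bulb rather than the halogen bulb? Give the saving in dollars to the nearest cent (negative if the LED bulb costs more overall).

$32.71

halogen bulb: $1.77 + (43/1000) kW × 3000 h × $0.31 = $1.77 + $39.99 = $41.76
LED bulb: $4.40 + (5/1000) kW × 3000 h × $0.31 = $4.40 + $4.65 = $9.05
Saving = $41.76 − $9.05 = $32.71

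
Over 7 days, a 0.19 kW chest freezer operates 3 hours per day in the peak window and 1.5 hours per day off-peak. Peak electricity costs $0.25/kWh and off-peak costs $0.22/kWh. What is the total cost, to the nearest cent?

Peak energy = 0.19 kW × 3 h × 7 = 3.99 kWh
Off-peak energy = 0.19 kW × 1.5 h × 7 = 1.995 kWh
Cost = 3.99 × $0.25 + 1.995 × $0.22 = $0.9975 + $0.4389 = $1.44

$1.44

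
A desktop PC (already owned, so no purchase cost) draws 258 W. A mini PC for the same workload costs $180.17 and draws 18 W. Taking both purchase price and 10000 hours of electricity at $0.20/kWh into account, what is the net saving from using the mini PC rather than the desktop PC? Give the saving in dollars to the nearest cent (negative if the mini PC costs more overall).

desktop PC: $0.00 + (258/1000) kW × 10000 h × $0.20 = $0.00 + $516 = $516
mini PC: $180.17 + (18/1000) kW × 10000 h × $0.20 = $180.17 + $36 = $216.17
Saving = $516 − $216.17 = $299.83

$299.83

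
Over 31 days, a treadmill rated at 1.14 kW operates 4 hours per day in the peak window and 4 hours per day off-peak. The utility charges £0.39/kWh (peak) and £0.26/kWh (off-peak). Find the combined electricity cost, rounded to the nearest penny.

Peak energy = 1.14 kW × 4 h × 31 = 141.36 kWh
Off-peak energy = 1.14 kW × 4 h × 31 = 141.36 kWh
Cost = 141.36 × £0.39 + 141.36 × £0.26 = £55.1304 + £36.7536 = £91.88

£91.88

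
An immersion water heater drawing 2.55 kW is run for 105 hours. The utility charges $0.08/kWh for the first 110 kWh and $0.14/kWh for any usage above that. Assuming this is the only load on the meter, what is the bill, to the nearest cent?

$30.89

Energy = 2.55 kW × 105 h = 267.75 kWh
Tier 1 (0–110 kWh): 110 × $0.08 = $8.8
Above 110 kWh: 157.75 × $0.14 = $22.085
Bill = $30.89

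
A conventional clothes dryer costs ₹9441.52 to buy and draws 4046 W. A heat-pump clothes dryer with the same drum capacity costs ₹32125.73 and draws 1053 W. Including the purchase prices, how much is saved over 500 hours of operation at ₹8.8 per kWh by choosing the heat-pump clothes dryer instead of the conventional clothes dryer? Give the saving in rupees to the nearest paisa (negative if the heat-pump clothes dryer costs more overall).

conventional clothes dryer: ₹9441.52 + (4046/1000) kW × 500 h × ₹8.8 = ₹9441.52 + ₹17802.4 = ₹27243.92
heat-pump clothes dryer: ₹32125.73 + (1053/1000) kW × 500 h × ₹8.8 = ₹32125.73 + ₹4633.2 = ₹36758.93
Saving = ₹27243.92 − ₹36758.93 = −₹9515.01

-₹9515.01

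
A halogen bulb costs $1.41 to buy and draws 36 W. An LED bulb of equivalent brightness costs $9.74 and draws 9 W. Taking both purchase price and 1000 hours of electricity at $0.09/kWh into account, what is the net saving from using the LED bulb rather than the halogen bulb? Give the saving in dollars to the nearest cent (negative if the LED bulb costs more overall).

-$5.90

halogen bulb: $1.41 + (36/1000) kW × 1000 h × $0.09 = $1.41 + $3.24 = $4.65
LED bulb: $9.74 + (9/1000) kW × 1000 h × $0.09 = $9.74 + $0.81 = $10.55
Saving = $4.65 − $10.55 = −$5.9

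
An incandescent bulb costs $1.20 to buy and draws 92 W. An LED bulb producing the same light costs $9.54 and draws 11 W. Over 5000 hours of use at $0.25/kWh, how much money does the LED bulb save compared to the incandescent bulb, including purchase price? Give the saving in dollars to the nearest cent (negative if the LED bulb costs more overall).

$92.91

incandescent bulb: $1.20 + (92/1000) kW × 5000 h × $0.25 = $1.20 + $115 = $116.2
LED bulb: $9.54 + (11/1000) kW × 5000 h × $0.25 = $9.54 + $13.75 = $23.29
Saving = $116.2 − $23.29 = $92.91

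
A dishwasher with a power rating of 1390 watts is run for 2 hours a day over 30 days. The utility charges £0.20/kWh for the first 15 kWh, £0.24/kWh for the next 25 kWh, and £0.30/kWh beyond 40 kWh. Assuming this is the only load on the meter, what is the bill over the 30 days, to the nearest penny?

£22.02

Runtime = 2 h/day × 30 days = 60 h
Energy = 1.39 kW × 60 h = 83.4 kWh
Tier 1 (0–15 kWh): 15 × £0.20 = £3
Tier 2 (15–40 kWh): 25 × £0.24 = £6
Above 40 kWh: 43.4 × £0.30 = £13.02
Bill = £22.02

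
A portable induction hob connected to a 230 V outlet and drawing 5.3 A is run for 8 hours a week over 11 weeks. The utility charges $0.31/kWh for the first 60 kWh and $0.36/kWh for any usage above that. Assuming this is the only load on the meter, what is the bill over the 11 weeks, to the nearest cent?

$35.62

Power = 5.3 A × 230 V = 1219 W = 1.219 kW
Runtime = 8 h/week × 11 weeks = 88 h
Energy = 1.219 kW × 88 h = 107.272 kWh
Tier 1 (0–60 kWh): 60 × $0.31 = $18.6
Above 60 kWh: 47.272 × $0.36 = $17.01792
Bill = $35.62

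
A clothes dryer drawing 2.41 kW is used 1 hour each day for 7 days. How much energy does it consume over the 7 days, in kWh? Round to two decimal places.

16.87 kWh

Runtime = 1 h/day × 7 days = 7 h
Energy = 2.41 kW × 7 h = 16.87 kWh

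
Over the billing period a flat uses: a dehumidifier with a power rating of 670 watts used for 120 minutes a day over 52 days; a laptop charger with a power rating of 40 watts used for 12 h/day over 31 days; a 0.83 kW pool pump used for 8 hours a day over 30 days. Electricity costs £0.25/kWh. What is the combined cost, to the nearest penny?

£70.94

dehumidifier: Runtime = 120 min × 52 = 6240 min = 104 h
dehumidifier: 0.67 kW × 104 h = 69.68 kWh
laptop charger: Runtime = 12 h/day × 31 days = 372 h
laptop charger: 0.04 kW × 372 h = 14.88 kWh
pool pump: Runtime = 8 h/day × 30 days = 240 h
pool pump: 0.83 kW × 240 h = 199.2 kWh
Total energy = 283.76 kWh
Cost = 283.76 × £0.25 = £70.94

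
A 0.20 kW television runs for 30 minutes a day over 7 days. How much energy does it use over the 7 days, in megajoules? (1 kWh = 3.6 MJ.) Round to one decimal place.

2.5 MJ

Runtime = 30 min × 7 = 210 min = 3.5 h
Energy = 0.2 kW × 3.5 h = 0.7 kWh
= 0.7 × 3.6 MJ = 2.5 MJ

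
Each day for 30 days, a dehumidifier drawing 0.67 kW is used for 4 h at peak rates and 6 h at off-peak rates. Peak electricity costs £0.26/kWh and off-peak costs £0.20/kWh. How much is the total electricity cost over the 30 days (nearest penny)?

Peak energy = 0.67 kW × 4 h × 30 = 80.4 kWh
Off-peak energy = 0.67 kW × 6 h × 30 = 120.6 kWh
Cost = 80.4 × £0.26 + 120.6 × £0.20 = £20.904 + £24.12 = £45.02

£45.02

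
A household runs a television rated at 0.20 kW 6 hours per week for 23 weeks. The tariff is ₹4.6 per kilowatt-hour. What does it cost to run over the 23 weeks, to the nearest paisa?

₹126.96

Runtime = 6 h/week × 23 weeks = 138 h
Energy = 0.2 kW × 138 h = 27.6 kWh
Cost = 27.6 kWh × ₹4.6/kWh = ₹126.96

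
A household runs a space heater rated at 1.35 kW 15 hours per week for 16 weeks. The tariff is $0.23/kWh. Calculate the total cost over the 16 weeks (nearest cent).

Runtime = 15 h/week × 16 weeks = 240 h
Energy = 1.35 kW × 240 h = 324 kWh
Cost = 324 kWh × $0.23/kWh = $74.52

$74.52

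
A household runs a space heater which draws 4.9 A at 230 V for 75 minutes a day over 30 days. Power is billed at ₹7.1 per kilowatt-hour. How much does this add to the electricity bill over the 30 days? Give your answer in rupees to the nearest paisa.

Power = 4.9 A × 230 V = 1127 W = 1.127 kW
Runtime = 75 min × 30 = 2250 min = 37.5 h
Energy = 1.127 kW × 37.5 h = 42.2625 kWh
Cost = 42.2625 kWh × ₹7.1/kWh = ₹300.06

₹300.06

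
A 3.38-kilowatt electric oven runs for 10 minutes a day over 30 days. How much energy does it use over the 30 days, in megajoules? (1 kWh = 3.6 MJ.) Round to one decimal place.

60.8 MJ

Runtime = 10 min × 30 = 300 min = 5 h
Energy = 3.38 kW × 5 h = 16.9 kWh
= 16.9 × 3.6 MJ = 60.8 MJ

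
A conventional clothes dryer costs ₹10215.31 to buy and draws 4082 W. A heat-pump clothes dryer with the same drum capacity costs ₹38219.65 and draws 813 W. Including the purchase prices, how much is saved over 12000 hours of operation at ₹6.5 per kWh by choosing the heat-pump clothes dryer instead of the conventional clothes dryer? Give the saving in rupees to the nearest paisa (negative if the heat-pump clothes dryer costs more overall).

conventional clothes dryer: ₹10215.31 + (4082/1000) kW × 12000 h × ₹6.5 = ₹10215.31 + ₹318396 = ₹328611.31
heat-pump clothes dryer: ₹38219.65 + (813/1000) kW × 12000 h × ₹6.5 = ₹38219.65 + ₹63414 = ₹101633.65
Saving = ₹328611.31 − ₹101633.65 = ₹226977.66

₹226977.66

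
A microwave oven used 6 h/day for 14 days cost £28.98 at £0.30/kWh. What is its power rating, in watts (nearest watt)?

Energy = £28.98 ÷ £0.30/kWh = 96.6 kWh
Runtime = 6 h/day × 14 days = 84 h
Power = 96.6 kWh ÷ 84 h = 1.15 kW = 1150 W

1150 W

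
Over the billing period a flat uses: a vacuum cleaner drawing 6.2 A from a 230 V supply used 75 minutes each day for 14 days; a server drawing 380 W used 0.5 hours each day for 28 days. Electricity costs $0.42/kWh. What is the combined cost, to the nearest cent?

vacuum cleaner: Power = 6.2 A × 230 V = 1426 W = 1.426 kW
vacuum cleaner: Runtime = 75 min × 14 = 1050 min = 17.5 h
vacuum cleaner: 1.426 kW × 17.5 h = 24.955 kWh
server: Runtime = 0.5 h/day × 28 days = 14 h
server: 0.38 kW × 14 h = 5.32 kWh
Total energy = 30.275 kWh
Cost = 30.275 × $0.42 = $12.72

$12.72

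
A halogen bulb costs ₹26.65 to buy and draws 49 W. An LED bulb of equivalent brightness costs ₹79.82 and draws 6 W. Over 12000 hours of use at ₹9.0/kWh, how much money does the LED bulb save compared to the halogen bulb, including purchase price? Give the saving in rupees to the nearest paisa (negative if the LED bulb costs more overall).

₹4590.83

halogen bulb: ₹26.65 + (49/1000) kW × 12000 h × ₹9.0 = ₹26.65 + ₹5292 = ₹5318.65
LED bulb: ₹79.82 + (6/1000) kW × 12000 h × ₹9.0 = ₹79.82 + ₹648 = ₹727.82
Saving = ₹5318.65 − ₹727.82 = ₹4590.83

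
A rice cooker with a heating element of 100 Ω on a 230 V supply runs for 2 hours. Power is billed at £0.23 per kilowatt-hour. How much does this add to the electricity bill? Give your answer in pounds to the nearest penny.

Power = V²/R = 230²/100 = 529 W = 0.529 kW
Energy = 0.529 kW × 2 h = 1.058 kWh
Cost = 1.058 kWh × £0.23/kWh = £0.24

£0.24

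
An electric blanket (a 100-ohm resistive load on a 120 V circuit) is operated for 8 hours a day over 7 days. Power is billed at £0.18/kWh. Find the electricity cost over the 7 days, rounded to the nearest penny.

£1.45

Power = V²/R = 120²/100 = 144 W = 0.144 kW
Runtime = 8 h/day × 7 days = 56 h
Energy = 0.144 kW × 56 h = 8.064 kWh
Cost = 8.064 kWh × £0.18/kWh = £1.45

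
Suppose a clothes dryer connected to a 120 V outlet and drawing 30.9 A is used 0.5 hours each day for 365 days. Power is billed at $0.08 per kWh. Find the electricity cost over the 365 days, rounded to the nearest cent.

$54.14

Power = 30.9 A × 120 V = 3708 W = 3.708 kW
Runtime = 0.5 h/day × 365 days = 182.5 h
Energy = 3.708 kW × 182.5 h = 676.71 kWh
Cost = 676.71 kWh × $0.08/kWh = $54.14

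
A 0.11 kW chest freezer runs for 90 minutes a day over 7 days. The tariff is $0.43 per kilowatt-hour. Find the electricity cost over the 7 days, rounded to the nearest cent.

$0.50

Runtime = 90 min × 7 = 630 min = 10.5 h
Energy = 0.11 kW × 10.5 h = 1.155 kWh
Cost = 1.155 kWh × $0.43/kWh = $0.50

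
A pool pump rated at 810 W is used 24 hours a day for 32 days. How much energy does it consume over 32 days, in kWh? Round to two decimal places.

622.08 kWh

Runtime = 24 h × 32 = 768 h
Energy = 0.81 kW × 768 h = 622.08 kWh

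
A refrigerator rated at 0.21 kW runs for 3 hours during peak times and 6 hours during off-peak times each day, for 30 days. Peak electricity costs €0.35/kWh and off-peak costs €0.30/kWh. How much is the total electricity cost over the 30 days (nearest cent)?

€17.96

Peak energy = 0.21 kW × 3 h × 30 = 18.9 kWh
Off-peak energy = 0.21 kW × 6 h × 30 = 37.8 kWh
Cost = 18.9 × €0.35 + 37.8 × €0.30 = €6.615 + €11.34 = €17.96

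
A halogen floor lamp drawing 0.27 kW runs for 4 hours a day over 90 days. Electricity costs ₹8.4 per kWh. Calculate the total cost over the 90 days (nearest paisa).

₹816.48

Runtime = 4 h/day × 90 days = 360 h
Energy = 0.27 kW × 360 h = 97.2 kWh
Cost = 97.2 kWh × ₹8.4/kWh = ₹816.48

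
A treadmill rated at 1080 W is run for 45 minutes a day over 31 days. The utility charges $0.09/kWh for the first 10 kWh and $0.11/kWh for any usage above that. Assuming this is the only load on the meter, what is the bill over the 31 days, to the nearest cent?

Runtime = 45 min × 31 = 1395 min = 23.25 h
Energy = 1.08 kW × 23.25 h = 25.11 kWh
Tier 1 (0–10 kWh): 10 × $0.09 = $0.9
Above 10 kWh: 15.11 × $0.11 = $1.6621
Bill = $2.56

$2.56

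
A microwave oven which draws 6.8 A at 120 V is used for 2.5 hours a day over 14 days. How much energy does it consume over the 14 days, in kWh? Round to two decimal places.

28.56 kWh

Power = 6.8 A × 120 V = 816 W = 0.816 kW
Runtime = 2.5 h/day × 14 days = 35 h
Energy = 0.816 kW × 35 h = 28.56 kWh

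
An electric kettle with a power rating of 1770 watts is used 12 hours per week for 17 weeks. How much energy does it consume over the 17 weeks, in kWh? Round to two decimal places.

Runtime = 12 h/week × 17 weeks = 204 h
Energy = 1.77 kW × 204 h = 361.08 kWh

361.08 kWh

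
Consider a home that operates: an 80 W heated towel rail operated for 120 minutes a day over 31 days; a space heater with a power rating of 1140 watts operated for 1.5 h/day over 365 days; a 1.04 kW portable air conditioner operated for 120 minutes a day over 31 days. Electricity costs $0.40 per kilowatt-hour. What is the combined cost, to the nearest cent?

heated towel rail: Runtime = 120 min × 31 = 3720 min = 62 h
heated towel rail: 0.08 kW × 62 h = 4.96 kWh
space heater: Runtime = 1.5 h/day × 365 days = 547.5 h
space heater: 1.14 kW × 547.5 h = 624.15 kWh
portable air conditioner: Runtime = 120 min × 31 = 3720 min = 62 h
portable air conditioner: 1.04 kW × 62 h = 64.48 kWh
Total energy = 693.59 kWh
Cost = 693.59 × $0.40 = $277.44

$277.44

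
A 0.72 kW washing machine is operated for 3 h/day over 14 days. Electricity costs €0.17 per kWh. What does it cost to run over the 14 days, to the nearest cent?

€5.14

Runtime = 3 h/day × 14 days = 42 h
Energy = 0.72 kW × 42 h = 30.24 kWh
Cost = 30.24 kWh × €0.17/kWh = €5.14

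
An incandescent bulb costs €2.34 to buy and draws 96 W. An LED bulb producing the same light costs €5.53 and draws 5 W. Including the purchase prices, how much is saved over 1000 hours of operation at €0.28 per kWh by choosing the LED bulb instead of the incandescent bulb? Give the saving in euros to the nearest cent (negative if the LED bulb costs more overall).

incandescent bulb: €2.34 + (96/1000) kW × 1000 h × €0.28 = €2.34 + €26.88 = €29.22
LED bulb: €5.53 + (5/1000) kW × 1000 h × €0.28 = €5.53 + €1.4 = €6.93
Saving = €29.22 − €6.93 = €22.29

€22.29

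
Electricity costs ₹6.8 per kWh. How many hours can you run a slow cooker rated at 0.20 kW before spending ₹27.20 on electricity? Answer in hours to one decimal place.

20.0 h

Energy available = ₹27.20 ÷ ₹6.8/kWh = 4 kWh
Hours = 4 kWh ÷ 0.2 kW = 20.0 h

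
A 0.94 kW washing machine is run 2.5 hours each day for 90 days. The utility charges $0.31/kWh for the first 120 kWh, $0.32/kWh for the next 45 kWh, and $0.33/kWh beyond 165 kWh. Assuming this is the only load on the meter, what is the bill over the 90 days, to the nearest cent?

$66.95

Runtime = 2.5 h/day × 90 days = 225 h
Energy = 0.94 kW × 225 h = 211.5 kWh
Tier 1 (0–120 kWh): 120 × $0.31 = $37.2
Tier 2 (120–165 kWh): 45 × $0.32 = $14.4
Above 165 kWh: 46.5 × $0.33 = $15.345
Bill = $66.95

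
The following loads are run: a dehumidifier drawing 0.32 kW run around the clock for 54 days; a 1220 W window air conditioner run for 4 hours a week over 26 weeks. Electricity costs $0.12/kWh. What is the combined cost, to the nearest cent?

$64.99

dehumidifier: Runtime = 24 h × 54 = 1296 h
dehumidifier: 0.32 kW × 1296 h = 414.72 kWh
window air conditioner: Runtime = 4 h/week × 26 weeks = 104 h
window air conditioner: 1.22 kW × 104 h = 126.88 kWh
Total energy = 541.6 kWh
Cost = 541.6 × $0.12 = $64.99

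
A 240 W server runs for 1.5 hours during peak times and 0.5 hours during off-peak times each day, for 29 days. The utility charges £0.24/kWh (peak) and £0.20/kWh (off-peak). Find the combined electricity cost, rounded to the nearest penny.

Peak energy = 0.24 kW × 1.5 h × 29 = 10.44 kWh
Off-peak energy = 0.24 kW × 0.5 h × 29 = 3.48 kWh
Cost = 10.44 × £0.24 + 3.48 × £0.20 = £2.5056 + £0.696 = £3.20

£3.20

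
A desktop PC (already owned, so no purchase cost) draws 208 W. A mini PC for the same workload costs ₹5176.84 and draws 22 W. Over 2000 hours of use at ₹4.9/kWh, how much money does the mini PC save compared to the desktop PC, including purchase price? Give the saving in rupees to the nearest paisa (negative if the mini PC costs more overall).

desktop PC: ₹0.00 + (208/1000) kW × 2000 h × ₹4.9 = ₹0.00 + ₹2038.4 = ₹2038.4
mini PC: ₹5176.84 + (22/1000) kW × 2000 h × ₹4.9 = ₹5176.84 + ₹215.6 = ₹5392.44
Saving = ₹2038.4 − ₹5392.44 = −₹3354.04

-₹3354.04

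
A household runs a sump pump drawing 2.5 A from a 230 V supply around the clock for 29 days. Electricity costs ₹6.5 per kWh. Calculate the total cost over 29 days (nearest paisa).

₹2601.30

Power = 2.5 A × 230 V = 575 W = 0.575 kW
Runtime = 24 h × 29 = 696 h
Energy = 0.575 kW × 696 h = 400.2 kWh
Cost = 400.2 kWh × ₹6.5/kWh = ₹2601.30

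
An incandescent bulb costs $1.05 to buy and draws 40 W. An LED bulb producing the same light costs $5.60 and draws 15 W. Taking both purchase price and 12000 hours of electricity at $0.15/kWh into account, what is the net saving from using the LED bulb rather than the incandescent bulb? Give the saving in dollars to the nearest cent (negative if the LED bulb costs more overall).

$40.45

incandescent bulb: $1.05 + (40/1000) kW × 12000 h × $0.15 = $1.05 + $72 = $73.05
LED bulb: $5.60 + (15/1000) kW × 12000 h × $0.15 = $5.60 + $27 = $32.6
Saving = $73.05 − $32.6 = $40.45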